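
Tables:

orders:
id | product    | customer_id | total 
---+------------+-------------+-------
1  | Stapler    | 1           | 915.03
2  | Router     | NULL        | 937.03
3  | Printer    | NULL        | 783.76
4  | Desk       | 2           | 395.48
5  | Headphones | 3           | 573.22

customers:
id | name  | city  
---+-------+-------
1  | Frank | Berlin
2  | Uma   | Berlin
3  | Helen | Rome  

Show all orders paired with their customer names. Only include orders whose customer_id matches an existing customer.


INNER JOIN keeps only orders rows whose customer_id matches an id in customers. Walk through each order:
  - order 1 (Stapler): customer_id=1 -> matches Frank
  - order 2 (Router): customer_id=NULL, no match -> dropped
  - order 3 (Printer): customer_id=NULL, no match -> dropped
  - order 4 (Desk): customer_id=2 -> matches Uma
  - order 5 (Headphones): customer_id=3 -> matches Helen
So 2 of 5 rows are dropped.

SQL:
SELECT a.product, b.name AS customer
FROM orders a
INNER JOIN customers b ON a.customer_id = b.id

Result:
product    | customer
-----------+---------
Stapler    | Frank   
Desk       | Uma     
Headphones | Helen   


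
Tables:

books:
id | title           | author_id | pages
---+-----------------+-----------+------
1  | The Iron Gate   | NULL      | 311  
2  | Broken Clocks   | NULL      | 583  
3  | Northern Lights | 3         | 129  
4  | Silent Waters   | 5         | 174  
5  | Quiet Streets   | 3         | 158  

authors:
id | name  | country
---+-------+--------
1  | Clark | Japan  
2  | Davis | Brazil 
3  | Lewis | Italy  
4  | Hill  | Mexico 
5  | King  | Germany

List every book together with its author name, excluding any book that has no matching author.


INNER JOIN keeps only books rows whose author_id matches an id in authors. Walk through each book:
  - book 1 (The Iron Gate): author_id=NULL, no match -> dropped
  - book 2 (Broken Clocks): author_id=NULL, no match -> dropped
  - book 3 (Northern Lights): author_id=3 -> matches Lewis
  - book 4 (Silent Waters): author_id=5 -> matches King
  - book 5 (Quiet Streets): author_id=3 -> matches Lewis
So 2 of 5 rows are dropped.

SQL:
SELECT a.title, b.name AS author
FROM books a
INNER JOIN authors b ON a.author_id = b.id

Result:
title           | author
----------------+-------
Northern Lights | Lewis 
Silent Waters   | King  
Quiet Streets   | Lewis 


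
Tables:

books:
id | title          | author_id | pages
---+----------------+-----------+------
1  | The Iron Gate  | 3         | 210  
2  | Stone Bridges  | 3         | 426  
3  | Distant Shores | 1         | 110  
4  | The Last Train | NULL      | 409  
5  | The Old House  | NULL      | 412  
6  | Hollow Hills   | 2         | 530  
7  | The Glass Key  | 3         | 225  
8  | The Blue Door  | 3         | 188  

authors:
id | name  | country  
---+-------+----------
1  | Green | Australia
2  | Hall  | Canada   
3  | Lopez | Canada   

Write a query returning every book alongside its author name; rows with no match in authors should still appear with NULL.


LEFT JOIN keeps every row from books (the left table); where author_id has no match in authors, the author columns become NULL. Walk through each book:
  - book 1 (The Iron Gate): author_id=3 -> matches Lopez
  - book 2 (Stone Bridges): author_id=3 -> matches Lopez
  - book 3 (Distant Shores): author_id=1 -> matches Green
  - book 4 (The Last Train): author_id=NULL, no match -> kept with NULL
  - book 5 (The Old House): author_id=NULL, no match -> kept with NULL
  - book 6 (Hollow Hills): author_id=2 -> matches Hall
  - book 7 (The Glass Key): author_id=3 -> matches Lopez
  - book 8 (The Blue Door): author_id=3 -> matches Lopez
All 8 rows appear; 2 have NULL author.

SQL:
SELECT a.title, b.name AS author
FROM books a
LEFT JOIN authors b ON a.author_id = b.id

Result:
title          | author
---------------+-------
The Iron Gate  | Lopez 
Stone Bridges  | Lopez 
Distant Shores | Green 
The Last Train | NULL  
The Old House  | NULL  
Hollow Hills   | Hall  
The Glass Key  | Lopez 
The Blue Door  | Lopez 


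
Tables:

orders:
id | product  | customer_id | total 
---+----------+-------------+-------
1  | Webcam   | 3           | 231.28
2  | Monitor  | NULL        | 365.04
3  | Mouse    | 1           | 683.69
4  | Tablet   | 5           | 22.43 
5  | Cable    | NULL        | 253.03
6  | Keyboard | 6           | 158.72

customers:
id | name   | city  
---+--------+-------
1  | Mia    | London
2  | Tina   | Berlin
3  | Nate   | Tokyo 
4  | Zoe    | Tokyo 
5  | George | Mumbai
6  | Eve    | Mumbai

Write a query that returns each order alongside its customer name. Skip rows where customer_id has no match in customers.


INNER JOIN keeps only orders rows whose customer_id matches an id in customers. Walk through each order:
  - order 1 (Webcam): customer_id=3 -> matches Nate
  - order 2 (Monitor): customer_id=NULL, no match -> dropped
  - order 3 (Mouse): customer_id=1 -> matches Mia
  - order 4 (Tablet): customer_id=5 -> matches George
  - order 5 (Cable): customer_id=NULL, no match -> dropped
  - order 6 (Keyboard): customer_id=6 -> matches Eve
So 2 of 6 rows are dropped.

SQL:
SELECT a.product, b.name AS customer
FROM orders a
INNER JOIN customers b ON a.customer_id = b.id

Result:
product  | customer
---------+---------
Webcam   | Nate    
Mouse    | Mia     
Tablet   | George  
Keyboard | Eve     


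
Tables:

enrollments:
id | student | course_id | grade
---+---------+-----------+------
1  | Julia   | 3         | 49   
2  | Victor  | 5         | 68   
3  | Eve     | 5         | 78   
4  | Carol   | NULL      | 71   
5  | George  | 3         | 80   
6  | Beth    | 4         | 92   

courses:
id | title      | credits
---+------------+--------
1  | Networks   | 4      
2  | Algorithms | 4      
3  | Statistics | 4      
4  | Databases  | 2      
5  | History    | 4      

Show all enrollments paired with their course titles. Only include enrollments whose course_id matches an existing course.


INNER JOIN keeps only enrollments rows whose course_id matches an id in courses. Walk through each enrollment:
  - enrollment 1 (Julia): course_id=3 -> matches Statistics
  - enrollment 2 (Victor): course_id=5 -> matches History
  - enrollment 3 (Eve): course_id=5 -> matches History
  - enrollment 4 (Carol): course_id=NULL, no match -> dropped
  - enrollment 5 (George): course_id=3 -> matches Statistics
  - enrollment 6 (Beth): course_id=4 -> matches Databases
So 1 of 6 rows is dropped.

SQL:
SELECT a.student, b.title AS course
FROM enrollments a
INNER JOIN courses b ON a.course_id = b.id

Result:
student | course    
--------+-----------
Julia   | Statistics
Victor  | History   
Eve     | History   
George  | Statistics
Beth    | Databases 


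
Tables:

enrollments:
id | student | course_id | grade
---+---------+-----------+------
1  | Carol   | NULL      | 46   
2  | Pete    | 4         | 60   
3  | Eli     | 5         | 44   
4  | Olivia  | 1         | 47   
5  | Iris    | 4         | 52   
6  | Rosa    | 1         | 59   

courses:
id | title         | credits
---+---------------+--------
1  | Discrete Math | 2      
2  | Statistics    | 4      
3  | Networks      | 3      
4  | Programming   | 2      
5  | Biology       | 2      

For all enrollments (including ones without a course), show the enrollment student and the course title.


LEFT JOIN keeps every row from enrollments (the left table); where course_id has no match in courses, the course columns become NULL. Walk through each enrollment:
  - enrollment 1 (Carol): course_id=NULL, no match -> kept with NULL
  - enrollment 2 (Pete): course_id=4 -> matches Programming
  - enrollment 3 (Eli): course_id=5 -> matches Biology
  - enrollment 4 (Olivia): course_id=1 -> matches Discrete Math
  - enrollment 5 (Iris): course_id=4 -> matches Programming
  - enrollment 6 (Rosa): course_id=1 -> matches Discrete Math
All 6 rows appear; 1 has NULL course.

SQL:
SELECT a.student, b.title AS course
FROM enrollments a
LEFT JOIN courses b ON a.course_id = b.id

Result:
student | course       
--------+--------------
Carol   | NULL         
Pete    | Programming  
Eli     | Biology      
Olivia  | Discrete Math
Iris    | Programming  
Rosa    | Discrete Math


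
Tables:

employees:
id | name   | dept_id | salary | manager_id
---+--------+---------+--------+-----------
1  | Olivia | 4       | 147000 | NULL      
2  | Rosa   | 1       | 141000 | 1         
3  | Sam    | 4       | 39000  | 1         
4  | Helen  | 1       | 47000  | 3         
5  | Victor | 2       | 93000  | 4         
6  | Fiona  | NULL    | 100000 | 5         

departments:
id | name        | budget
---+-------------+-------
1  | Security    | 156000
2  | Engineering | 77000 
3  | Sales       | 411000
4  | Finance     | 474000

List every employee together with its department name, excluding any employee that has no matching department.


INNER JOIN keeps only employees rows whose dept_id matches an id in departments. Walk through each employee:
  - employee 1 (Olivia): dept_id=4 -> matches Finance
  - employee 2 (Rosa): dept_id=1 -> matches Security
  - employee 3 (Sam): dept_id=4 -> matches Finance
  - employee 4 (Helen): dept_id=1 -> matches Security
  - employee 5 (Victor): dept_id=2 -> matches Engineering
  - employee 6 (Fiona): dept_id=NULL, no match -> dropped
So 1 of 6 rows is dropped.

SQL:
SELECT a.name, b.name AS department
FROM employees a
INNER JOIN departments b ON a.dept_id = b.id

Result:
name   | department 
-------+------------
Olivia | Finance    
Rosa   | Security   
Sam    | Finance    
Helen  | Security   
Victor | Engineering


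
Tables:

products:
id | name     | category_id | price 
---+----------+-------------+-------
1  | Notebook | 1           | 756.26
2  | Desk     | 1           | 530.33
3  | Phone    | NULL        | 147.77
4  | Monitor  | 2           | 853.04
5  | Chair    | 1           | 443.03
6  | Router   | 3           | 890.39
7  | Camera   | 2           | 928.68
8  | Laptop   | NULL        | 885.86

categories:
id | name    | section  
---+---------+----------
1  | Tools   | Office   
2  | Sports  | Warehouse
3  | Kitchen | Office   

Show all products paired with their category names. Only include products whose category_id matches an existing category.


INNER JOIN keeps only products rows whose category_id matches an id in categories. Walk through each product:
  - product 1 (Notebook): category_id=1 -> matches Tools
  - product 2 (Desk): category_id=1 -> matches Tools
  - product 3 (Phone): category_id=NULL, no match -> dropped
  - product 4 (Monitor): category_id=2 -> matches Sports
  - product 5 (Chair): category_id=1 -> matches Tools
  - product 6 (Router): category_id=3 -> matches Kitchen
  - product 7 (Camera): category_id=2 -> matches Sports
  - product 8 (Laptop): category_id=NULL, no match -> dropped
So 2 of 8 rows are dropped.

SQL:
SELECT a.name, b.name AS category
FROM products a
INNER JOIN categories b ON a.category_id = b.id

Result:
name     | category
---------+---------
Notebook | Tools   
Desk     | Tools   
Monitor  | Sports  
Chair    | Tools   
Router   | Kitchen 
Camera   | Sports  


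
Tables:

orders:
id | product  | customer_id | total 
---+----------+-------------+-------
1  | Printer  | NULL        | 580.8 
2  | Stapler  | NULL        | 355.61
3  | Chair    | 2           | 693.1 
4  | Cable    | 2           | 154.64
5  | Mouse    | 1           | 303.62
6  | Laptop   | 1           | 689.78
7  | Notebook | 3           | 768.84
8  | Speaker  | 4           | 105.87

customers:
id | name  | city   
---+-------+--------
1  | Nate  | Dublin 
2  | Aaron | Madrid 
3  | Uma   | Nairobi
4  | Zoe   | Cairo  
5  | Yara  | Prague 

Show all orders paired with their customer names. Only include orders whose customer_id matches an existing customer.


INNER JOIN keeps only orders rows whose customer_id matches an id in customers. Walk through each order:
  - order 1 (Printer): customer_id=NULL, no match -> dropped
  - order 2 (Stapler): customer_id=NULL, no match -> dropped
  - order 3 (Chair): customer_id=2 -> matches Aaron
  - order 4 (Cable): customer_id=2 -> matches Aaron
  - order 5 (Mouse): customer_id=1 -> matches Nate
  - order 6 (Laptop): customer_id=1 -> matches Nate
  - order 7 (Notebook): customer_id=3 -> matches Uma
  - order 8 (Speaker): customer_id=4 -> matches Zoe
So 2 of 8 rows are dropped.

SQL:
SELECT a.product, b.name AS customer
FROM orders a
INNER JOIN customers b ON a.customer_id = b.id

Result:
product  | customer
---------+---------
Chair    | Aaron   
Cable    | Aaron   
Mouse    | Nate    
Laptop   | Nate    
Notebook | Uma     
Speaker  | Zoe     


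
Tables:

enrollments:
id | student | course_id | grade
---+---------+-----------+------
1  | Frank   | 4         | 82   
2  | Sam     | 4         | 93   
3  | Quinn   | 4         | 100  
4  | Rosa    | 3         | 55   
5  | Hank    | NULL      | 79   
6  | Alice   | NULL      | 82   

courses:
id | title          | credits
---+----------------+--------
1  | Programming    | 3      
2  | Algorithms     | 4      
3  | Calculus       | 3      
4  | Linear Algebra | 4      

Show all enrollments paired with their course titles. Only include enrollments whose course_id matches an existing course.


INNER JOIN keeps only enrollments rows whose course_id matches an id in courses. Walk through each enrollment:
  - enrollment 1 (Frank): course_id=4 -> matches Linear Algebra
  - enrollment 2 (Sam): course_id=4 -> matches Linear Algebra
  - enrollment 3 (Quinn): course_id=4 -> matches Linear Algebra
  - enrollment 4 (Rosa): course_id=3 -> matches Calculus
  - enrollment 5 (Hank): course_id=NULL, no match -> dropped
  - enrollment 6 (Alice): course_id=NULL, no match -> dropped
So 2 of 6 rows are dropped.

SQL:
SELECT a.student, b.title AS course
FROM enrollments a
INNER JOIN courses b ON a.course_id = b.id

Result:
student | course        
--------+---------------
Frank   | Linear Algebra
Sam     | Linear Algebra
Quinn   | Linear Algebra
Rosa    | Calculus      


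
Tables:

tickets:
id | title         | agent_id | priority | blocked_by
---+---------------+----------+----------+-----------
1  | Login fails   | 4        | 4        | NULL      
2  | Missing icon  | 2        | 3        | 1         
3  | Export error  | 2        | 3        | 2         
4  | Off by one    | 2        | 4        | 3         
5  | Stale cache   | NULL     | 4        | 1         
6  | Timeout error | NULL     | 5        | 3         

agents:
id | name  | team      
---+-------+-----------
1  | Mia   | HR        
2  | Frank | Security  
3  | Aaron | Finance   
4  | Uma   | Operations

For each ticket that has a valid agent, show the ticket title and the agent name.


INNER JOIN keeps only tickets rows whose agent_id matches an id in agents. Walk through each ticket:
  - ticket 1 (Login fails): agent_id=4 -> matches Uma
  - ticket 2 (Missing icon): agent_id=2 -> matches Frank
  - ticket 3 (Export error): agent_id=2 -> matches Frank
  - ticket 4 (Off by one): agent_id=2 -> matches Frank
  - ticket 5 (Stale cache): agent_id=NULL, no match -> dropped
  - ticket 6 (Timeout error): agent_id=NULL, no match -> dropped
So 2 of 6 rows are dropped.

SQL:
SELECT a.title, b.name AS agent
FROM tickets a
INNER JOIN agents b ON a.agent_id = b.id

Result:
title        | agent
-------------+------
Login fails  | Uma  
Missing icon | Frank
Export error | Frank
Off by one   | Frank


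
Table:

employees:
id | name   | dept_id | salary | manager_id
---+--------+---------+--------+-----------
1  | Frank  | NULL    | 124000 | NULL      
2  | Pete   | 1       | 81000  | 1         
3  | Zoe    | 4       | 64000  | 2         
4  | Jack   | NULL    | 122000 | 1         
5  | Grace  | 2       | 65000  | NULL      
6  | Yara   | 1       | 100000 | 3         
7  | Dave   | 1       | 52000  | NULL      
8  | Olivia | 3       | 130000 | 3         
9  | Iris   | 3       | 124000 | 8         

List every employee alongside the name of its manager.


This is a self-join: employees is joined to a second copy of itself, matching each row's manager_id to another row's id. Use LEFT JOIN so rows with manager_id=NULL are kept.
  - employee 1 (Frank): manager_id=NULL -> NULL
  - employee 2 (Pete): manager_id=1 -> Frank
  - employee 3 (Zoe): manager_id=2 -> Pete
  - employee 4 (Jack): manager_id=1 -> Frank
  - employee 5 (Grace): manager_id=NULL -> NULL
  - employee 6 (Yara): manager_id=3 -> Zoe
  - employee 7 (Dave): manager_id=NULL -> NULL
  - employee 8 (Olivia): manager_id=3 -> Zoe
  - employee 9 (Iris): manager_id=8 -> Olivia

SQL:
SELECT a.name AS item, b.name AS manager
FROM employees a
LEFT JOIN employees b ON a.manager_id = b.id

Result:
item   | manager
-------+--------
Frank  | NULL   
Pete   | Frank  
Zoe    | Pete   
Jack   | Frank  
Grace  | NULL   
Yara   | Zoe    
Dave   | NULL   
Olivia | Zoe    
Iris   | Olivia 


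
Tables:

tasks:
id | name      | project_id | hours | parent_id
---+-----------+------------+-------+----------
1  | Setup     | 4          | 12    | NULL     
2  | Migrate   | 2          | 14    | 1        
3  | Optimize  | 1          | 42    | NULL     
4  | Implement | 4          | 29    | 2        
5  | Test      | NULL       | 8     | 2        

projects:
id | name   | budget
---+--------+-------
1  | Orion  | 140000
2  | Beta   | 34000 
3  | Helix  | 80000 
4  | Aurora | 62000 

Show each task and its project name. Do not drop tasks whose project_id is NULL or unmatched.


LEFT JOIN keeps every row from tasks (the left table); where project_id has no match in projects, the project columns become NULL. Walk through each task:
  - task 1 (Setup): project_id=4 -> matches Aurora
  - task 2 (Migrate): project_id=2 -> matches Beta
  - task 3 (Optimize): project_id=1 -> matches Orion
  - task 4 (Implement): project_id=4 -> matches Aurora
  - task 5 (Test): project_id=NULL, no match -> kept with NULL
All 5 rows appear; 1 has NULL project.

SQL:
SELECT a.name, b.name AS project
FROM tasks a
LEFT JOIN projects b ON a.project_id = b.id

Result:
name      | project
----------+--------
Setup     | Aurora 
Migrate   | Beta   
Optimize  | Orion  
Implement | Aurora 
Test      | NULL   


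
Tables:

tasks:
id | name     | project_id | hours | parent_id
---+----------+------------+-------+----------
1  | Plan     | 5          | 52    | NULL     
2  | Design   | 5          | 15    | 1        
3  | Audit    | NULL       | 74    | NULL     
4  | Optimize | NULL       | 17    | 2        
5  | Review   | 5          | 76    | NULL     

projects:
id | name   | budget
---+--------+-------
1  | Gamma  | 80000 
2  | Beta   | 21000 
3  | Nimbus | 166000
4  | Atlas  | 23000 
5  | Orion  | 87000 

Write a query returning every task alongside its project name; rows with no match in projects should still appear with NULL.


LEFT JOIN keeps every row from tasks (the left table); where project_id has no match in projects, the project columns become NULL. Walk through each task:
  - task 1 (Plan): project_id=5 -> matches Orion
  - task 2 (Design): project_id=5 -> matches Orion
  - task 3 (Audit): project_id=NULL, no match -> kept with NULL
  - task 4 (Optimize): project_id=NULL, no match -> kept with NULL
  - task 5 (Review): project_id=5 -> matches Orion
All 5 rows appear; 2 have NULL project.

SQL:
SELECT a.name, b.name AS project
FROM tasks a
LEFT JOIN projects b ON a.project_id = b.id

Result:
name     | project
---------+--------
Plan     | Orion  
Design   | Orion  
Audit    | NULL   
Optimize | NULL   
Review   | Orion  


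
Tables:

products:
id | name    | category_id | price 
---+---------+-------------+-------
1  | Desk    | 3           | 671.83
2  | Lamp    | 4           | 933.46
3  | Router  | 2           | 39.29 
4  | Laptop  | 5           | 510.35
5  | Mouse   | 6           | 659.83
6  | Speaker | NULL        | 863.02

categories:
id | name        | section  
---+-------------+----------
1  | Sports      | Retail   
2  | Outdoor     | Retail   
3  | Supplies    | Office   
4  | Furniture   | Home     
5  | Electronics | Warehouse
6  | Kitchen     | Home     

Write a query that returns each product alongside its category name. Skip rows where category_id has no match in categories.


INNER JOIN keeps only products rows whose category_id matches an id in categories. Walk through each product:
  - product 1 (Desk): category_id=3 -> matches Supplies
  - product 2 (Lamp): category_id=4 -> matches Furniture
  - product 3 (Router): category_id=2 -> matches Outdoor
  - product 4 (Laptop): category_id=5 -> matches Electronics
  - product 5 (Mouse): category_id=6 -> matches Kitchen
  - product 6 (Speaker): category_id=NULL, no match -> dropped
So 1 of 6 rows is dropped.

SQL:
SELECT a.name, b.name AS category
FROM products a
INNER JOIN categories b ON a.category_id = b.id

Result:
name   | category   
-------+------------
Desk   | Supplies   
Lamp   | Furniture  
Router | Outdoor    
Laptop | Electronics
Mouse  | Kitchen    


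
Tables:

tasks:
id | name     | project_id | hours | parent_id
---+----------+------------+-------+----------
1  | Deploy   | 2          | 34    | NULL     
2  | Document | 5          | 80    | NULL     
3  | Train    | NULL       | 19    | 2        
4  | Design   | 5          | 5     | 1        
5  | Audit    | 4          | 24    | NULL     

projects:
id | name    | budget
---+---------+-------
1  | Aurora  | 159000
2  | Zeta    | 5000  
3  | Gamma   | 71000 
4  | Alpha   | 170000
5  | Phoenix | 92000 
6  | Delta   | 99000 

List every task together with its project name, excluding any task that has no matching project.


INNER JOIN keeps only tasks rows whose project_id matches an id in projects. Walk through each task:
  - task 1 (Deploy): project_id=2 -> matches Zeta
  - task 2 (Document): project_id=5 -> matches Phoenix
  - task 3 (Train): project_id=NULL, no match -> dropped
  - task 4 (Design): project_id=5 -> matches Phoenix
  - task 5 (Audit): project_id=4 -> matches Alpha
So 1 of 5 rows is dropped.

SQL:
SELECT a.name, b.name AS project
FROM tasks a
INNER JOIN projects b ON a.project_id = b.id

Result:
name     | project
---------+--------
Deploy   | Zeta   
Document | Phoenix
Design   | Phoenix
Audit    | Alpha  


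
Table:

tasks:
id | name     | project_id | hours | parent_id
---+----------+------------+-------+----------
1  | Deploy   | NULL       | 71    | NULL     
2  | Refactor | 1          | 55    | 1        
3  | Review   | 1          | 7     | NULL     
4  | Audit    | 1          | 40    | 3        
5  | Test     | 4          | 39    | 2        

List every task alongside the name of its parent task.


This is a self-join: tasks is joined to a second copy of itself, matching each row's parent_id to another row's id. Use LEFT JOIN so rows with parent_id=NULL are kept.
  - task 1 (Deploy): parent_id=NULL -> NULL
  - task 2 (Refactor): parent_id=1 -> Deploy
  - task 3 (Review): parent_id=NULL -> NULL
  - task 4 (Audit): parent_id=3 -> Review
  - task 5 (Test): parent_id=2 -> Refactor

SQL:
SELECT a.name AS item, b.name AS parent
FROM tasks a
LEFT JOIN tasks b ON a.parent_id = b.id

Result:
item     | parent  
---------+---------
Deploy   | NULL    
Refactor | Deploy  
Review   | NULL    
Audit    | Review  
Test     | Refactor


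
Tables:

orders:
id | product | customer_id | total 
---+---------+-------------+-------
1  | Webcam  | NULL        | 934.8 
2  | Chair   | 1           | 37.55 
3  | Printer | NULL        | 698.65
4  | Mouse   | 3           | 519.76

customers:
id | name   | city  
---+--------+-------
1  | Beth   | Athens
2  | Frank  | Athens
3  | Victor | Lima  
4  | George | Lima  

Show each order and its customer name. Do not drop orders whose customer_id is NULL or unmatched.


LEFT JOIN keeps every row from orders (the left table); where customer_id has no match in customers, the customer columns become NULL. Walk through each order:
  - order 1 (Webcam): customer_id=NULL, no match -> kept with NULL
  - order 2 (Chair): customer_id=1 -> matches Beth
  - order 3 (Printer): customer_id=NULL, no match -> kept with NULL
  - order 4 (Mouse): customer_id=3 -> matches Victor
All 4 rows appear; 2 have NULL customer.

SQL:
SELECT a.product, b.name AS customer
FROM orders a
LEFT JOIN customers b ON a.customer_id = b.id

Result:
product | customer
--------+---------
Webcam  | NULL    
Chair   | Beth    
Printer | NULL    
Mouse   | Victor  


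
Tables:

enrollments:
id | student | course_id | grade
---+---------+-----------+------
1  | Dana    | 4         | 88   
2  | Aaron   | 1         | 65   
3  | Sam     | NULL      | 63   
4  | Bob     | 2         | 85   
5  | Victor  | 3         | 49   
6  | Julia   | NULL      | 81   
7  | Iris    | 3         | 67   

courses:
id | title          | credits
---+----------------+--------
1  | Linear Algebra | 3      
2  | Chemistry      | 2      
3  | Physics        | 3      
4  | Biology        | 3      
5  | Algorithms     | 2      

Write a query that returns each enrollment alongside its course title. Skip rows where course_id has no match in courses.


INNER JOIN keeps only enrollments rows whose course_id matches an id in courses. Walk through each enrollment:
  - enrollment 1 (Dana): course_id=4 -> matches Biology
  - enrollment 2 (Aaron): course_id=1 -> matches Linear Algebra
  - enrollment 3 (Sam): course_id=NULL, no match -> dropped
  - enrollment 4 (Bob): course_id=2 -> matches Chemistry
  - enrollment 5 (Victor): course_id=3 -> matches Physics
  - enrollment 6 (Julia): course_id=NULL, no match -> dropped
  - enrollment 7 (Iris): course_id=3 -> matches Physics
So 2 of 7 rows are dropped.

SQL:
SELECT a.student, b.title AS course
FROM enrollments a
INNER JOIN courses b ON a.course_id = b.id

Result:
student | course        
--------+---------------
Dana    | Biology       
Aaron   | Linear Algebra
Bob     | Chemistry     
Victor  | Physics       
Iris    | Physics       


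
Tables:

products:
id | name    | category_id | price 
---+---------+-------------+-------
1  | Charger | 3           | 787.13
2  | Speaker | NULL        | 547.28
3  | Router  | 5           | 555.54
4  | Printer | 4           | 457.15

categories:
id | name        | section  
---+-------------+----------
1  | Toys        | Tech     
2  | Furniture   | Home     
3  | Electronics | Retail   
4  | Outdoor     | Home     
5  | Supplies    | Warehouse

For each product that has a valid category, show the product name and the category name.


INNER JOIN keeps only products rows whose category_id matches an id in categories. Walk through each product:
  - product 1 (Charger): category_id=3 -> matches Electronics
  - product 2 (Speaker): category_id=NULL, no match -> dropped
  - product 3 (Router): category_id=5 -> matches Supplies
  - product 4 (Printer): category_id=4 -> matches Outdoor
So 1 of 4 rows is dropped.

SQL:
SELECT a.name, b.name AS category
FROM products a
INNER JOIN categories b ON a.category_id = b.id

Result:
name    | category   
--------+------------
Charger | Electronics
Router  | Supplies   
Printer | Outdoor    


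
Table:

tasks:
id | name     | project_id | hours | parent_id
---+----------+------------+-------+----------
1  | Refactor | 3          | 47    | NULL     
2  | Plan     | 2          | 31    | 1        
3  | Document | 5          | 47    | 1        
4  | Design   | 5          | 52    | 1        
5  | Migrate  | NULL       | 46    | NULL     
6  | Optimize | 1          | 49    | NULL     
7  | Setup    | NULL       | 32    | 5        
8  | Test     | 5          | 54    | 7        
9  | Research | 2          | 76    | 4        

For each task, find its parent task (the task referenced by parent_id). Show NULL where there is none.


This is a self-join: tasks is joined to a second copy of itself, matching each row's parent_id to another row's id. Use LEFT JOIN so rows with parent_id=NULL are kept.
  - task 1 (Refactor): parent_id=NULL -> NULL
  - task 2 (Plan): parent_id=1 -> Refactor
  - task 3 (Document): parent_id=1 -> Refactor
  - task 4 (Design): parent_id=1 -> Refactor
  - task 5 (Migrate): parent_id=NULL -> NULL
  - task 6 (Optimize): parent_id=NULL -> NULL
  - task 7 (Setup): parent_id=5 -> Migrate
  - task 8 (Test): parent_id=7 -> Setup
  - task 9 (Research): parent_id=4 -> Design

SQL:
SELECT a.name AS item, b.name AS parent
FROM tasks a
LEFT JOIN tasks b ON a.parent_id = b.id

Result:
item     | parent  
---------+---------
Refactor | NULL    
Plan     | Refactor
Document | Refactor
Design   | Refactor
Migrate  | NULL    
Optimize | NULL    
Setup    | Migrate 
Test     | Setup   
Research | Design  


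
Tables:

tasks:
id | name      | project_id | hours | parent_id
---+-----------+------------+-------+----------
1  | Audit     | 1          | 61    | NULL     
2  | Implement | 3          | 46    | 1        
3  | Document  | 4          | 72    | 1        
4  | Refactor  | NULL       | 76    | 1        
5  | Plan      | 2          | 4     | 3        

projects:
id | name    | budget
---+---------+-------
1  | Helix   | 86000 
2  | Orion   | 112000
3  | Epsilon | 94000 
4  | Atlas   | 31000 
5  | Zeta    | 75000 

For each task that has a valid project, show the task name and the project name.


INNER JOIN keeps only tasks rows whose project_id matches an id in projects. Walk through each task:
  - task 1 (Audit): project_id=1 -> matches Helix
  - task 2 (Implement): project_id=3 -> matches Epsilon
  - task 3 (Document): project_id=4 -> matches Atlas
  - task 4 (Refactor): project_id=NULL, no match -> dropped
  - task 5 (Plan): project_id=2 -> matches Orion
So 1 of 5 rows is dropped.

SQL:
SELECT a.name, b.name AS project
FROM tasks a
INNER JOIN projects b ON a.project_id = b.id

Result:
name      | project
----------+--------
Audit     | Helix  
Implement | Epsilon
Document  | Atlas  
Plan      | Orion  


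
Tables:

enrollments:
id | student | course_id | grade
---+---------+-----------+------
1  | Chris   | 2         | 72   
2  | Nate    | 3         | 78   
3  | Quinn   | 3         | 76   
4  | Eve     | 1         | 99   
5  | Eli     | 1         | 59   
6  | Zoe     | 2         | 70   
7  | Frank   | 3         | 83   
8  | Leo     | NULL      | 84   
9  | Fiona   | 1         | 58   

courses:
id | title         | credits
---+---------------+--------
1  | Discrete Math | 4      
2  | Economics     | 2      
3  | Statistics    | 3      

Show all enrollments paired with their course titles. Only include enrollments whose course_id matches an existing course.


INNER JOIN keeps only enrollments rows whose course_id matches an id in courses. Walk through each enrollment:
  - enrollment 1 (Chris): course_id=2 -> matches Economics
  - enrollment 2 (Nate): course_id=3 -> matches Statistics
  - enrollment 3 (Quinn): course_id=3 -> matches Statistics
  - enrollment 4 (Eve): course_id=1 -> matches Discrete Math
  - enrollment 5 (Eli): course_id=1 -> matches Discrete Math
  - enrollment 6 (Zoe): course_id=2 -> matches Economics
  - enrollment 7 (Frank): course_id=3 -> matches Statistics
  - enrollment 8 (Leo): course_id=NULL, no match -> dropped
  - enrollment 9 (Fiona): course_id=1 -> matches Discrete Math
So 1 of 9 rows is dropped.

SQL:
SELECT a.student, b.title AS course
FROM enrollments a
INNER JOIN courses b ON a.course_id = b.id

Result:
student | course       
--------+--------------
Chris   | Economics    
Nate    | Statistics   
Quinn   | Statistics   
Eve     | Discrete Math
Eli     | Discrete Math
Zoe     | Economics    
Frank   | Statistics   
Fiona   | Discrete Math


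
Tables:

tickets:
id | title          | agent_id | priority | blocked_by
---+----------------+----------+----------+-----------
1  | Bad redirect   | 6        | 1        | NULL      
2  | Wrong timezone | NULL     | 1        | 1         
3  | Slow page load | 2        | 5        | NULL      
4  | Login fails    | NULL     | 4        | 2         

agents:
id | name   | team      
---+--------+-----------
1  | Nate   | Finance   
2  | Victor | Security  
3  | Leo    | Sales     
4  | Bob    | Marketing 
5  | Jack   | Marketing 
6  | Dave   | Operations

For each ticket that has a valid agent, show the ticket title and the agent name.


INNER JOIN keeps only tickets rows whose agent_id matches an id in agents. Walk through each ticket:
  - ticket 1 (Bad redirect): agent_id=6 -> matches Dave
  - ticket 2 (Wrong timezone): agent_id=NULL, no match -> dropped
  - ticket 3 (Slow page load): agent_id=2 -> matches Victor
  - ticket 4 (Login fails): agent_id=NULL, no match -> dropped
So 2 of 4 rows are dropped.

SQL:
SELECT a.title, b.name AS agent
FROM tickets a
INNER JOIN agents b ON a.agent_id = b.id

Result:
title          | agent 
---------------+-------
Bad redirect   | Dave  
Slow page load | Victor


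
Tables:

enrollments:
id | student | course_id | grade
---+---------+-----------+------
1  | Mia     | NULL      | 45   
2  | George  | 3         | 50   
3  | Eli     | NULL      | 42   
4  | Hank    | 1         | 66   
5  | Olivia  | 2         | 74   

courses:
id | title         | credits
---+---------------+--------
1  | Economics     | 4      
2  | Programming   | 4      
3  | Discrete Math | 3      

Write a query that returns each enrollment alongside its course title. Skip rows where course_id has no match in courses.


INNER JOIN keeps only enrollments rows whose course_id matches an id in courses. Walk through each enrollment:
  - enrollment 1 (Mia): course_id=NULL, no match -> dropped
  - enrollment 2 (George): course_id=3 -> matches Discrete Math
  - enrollment 3 (Eli): course_id=NULL, no match -> dropped
  - enrollment 4 (Hank): course_id=1 -> matches Economics
  - enrollment 5 (Olivia): course_id=2 -> matches Programming
So 2 of 5 rows are dropped.

SQL:
SELECT a.student, b.title AS course
FROM enrollments a
INNER JOIN courses b ON a.course_id = b.id

Result:
student | course       
--------+--------------
George  | Discrete Math
Hank    | Economics    
Olivia  | Programming  


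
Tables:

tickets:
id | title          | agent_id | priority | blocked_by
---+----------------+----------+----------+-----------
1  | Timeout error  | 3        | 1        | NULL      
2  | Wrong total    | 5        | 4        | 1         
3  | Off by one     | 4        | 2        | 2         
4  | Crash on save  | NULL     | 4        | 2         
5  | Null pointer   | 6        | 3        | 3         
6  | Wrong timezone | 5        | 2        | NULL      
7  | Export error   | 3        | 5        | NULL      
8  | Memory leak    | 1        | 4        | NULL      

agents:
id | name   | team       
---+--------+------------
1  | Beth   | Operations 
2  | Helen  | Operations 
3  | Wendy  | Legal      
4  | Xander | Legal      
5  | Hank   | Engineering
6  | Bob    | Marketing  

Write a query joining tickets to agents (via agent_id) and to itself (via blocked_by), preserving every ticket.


Two LEFT JOINs from the same base table tickets: one to agents via agent_id, one to tickets itself via blocked_by. Both are LEFT so every ticket is preserved.
Match against agents:
  - ticket 1 (Timeout error): agent_id=3 -> matches Wendy
  - ticket 2 (Wrong total): agent_id=5 -> matches Hank
  - ticket 3 (Off by one): agent_id=4 -> matches Xander
  - ticket 4 (Crash on save): agent_id=NULL, no match -> kept with NULL
  - ticket 5 (Null pointer): agent_id=6 -> matches Bob
  - ticket 6 (Wrong timezone): agent_id=5 -> matches Hank
  - ticket 7 (Export error): agent_id=3 -> matches Wendy
  - ticket 8 (Memory leak): agent_id=1 -> matches Beth
Match against tickets (self):
  - ticket 1 (Timeout error): blocked_by=NULL -> NULL
  - ticket 2 (Wrong total): blocked_by=1 -> Timeout error
  - ticket 3 (Off by one): blocked_by=2 -> Wrong total
  - ticket 4 (Crash on save): blocked_by=2 -> Wrong total
  - ticket 5 (Null pointer): blocked_by=3 -> Off by one
  - ticket 6 (Wrong timezone): blocked_by=NULL -> NULL
  - ticket 7 (Export error): blocked_by=NULL -> NULL
  - ticket 8 (Memory leak): blocked_by=NULL -> NULL

SQL:
SELECT a.title, b.name AS agent, c.title AS blocked_by
FROM tickets a
LEFT JOIN agents b ON a.agent_id = b.id
LEFT JOIN tickets c ON a.blocked_by = c.id

Result:
title          | agent  | blocked_by   
---------------+--------+--------------
Timeout error  | Wendy  | NULL         
Wrong total    | Hank   | Timeout error
Off by one     | Xander | Wrong total  
Crash on save  | NULL   | Wrong total  
Null pointer   | Bob    | Off by one   
Wrong timezone | Hank   | NULL         
Export error   | Wendy  | NULL         
Memory leak    | Beth   | NULL         


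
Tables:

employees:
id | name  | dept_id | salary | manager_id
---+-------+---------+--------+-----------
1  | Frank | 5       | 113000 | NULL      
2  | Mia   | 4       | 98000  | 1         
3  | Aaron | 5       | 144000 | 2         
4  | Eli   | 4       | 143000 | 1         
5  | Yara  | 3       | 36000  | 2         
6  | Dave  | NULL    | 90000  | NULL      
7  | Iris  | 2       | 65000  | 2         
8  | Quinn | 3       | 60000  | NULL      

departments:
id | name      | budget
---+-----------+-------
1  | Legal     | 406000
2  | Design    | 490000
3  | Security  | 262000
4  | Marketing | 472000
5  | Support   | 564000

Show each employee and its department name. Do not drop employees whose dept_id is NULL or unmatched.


LEFT JOIN keeps every row from employees (the left table); where dept_id has no match in departments, the department columns become NULL. Walk through each employee:
  - employee 1 (Frank): dept_id=5 -> matches Support
  - employee 2 (Mia): dept_id=4 -> matches Marketing
  - employee 3 (Aaron): dept_id=5 -> matches Support
  - employee 4 (Eli): dept_id=4 -> matches Marketing
  - employee 5 (Yara): dept_id=3 -> matches Security
  - employee 6 (Dave): dept_id=NULL, no match -> kept with NULL
  - employee 7 (Iris): dept_id=2 -> matches Design
  - employee 8 (Quinn): dept_id=3 -> matches Security
All 8 rows appear; 1 has NULL department.

SQL:
SELECT a.name, b.name AS department
FROM employees a
LEFT JOIN departments b ON a.dept_id = b.id

Result:
name  | department
------+-----------
Frank | Support   
Mia   | Marketing 
Aaron | Support   
Eli   | Marketing 
Yara  | Security  
Dave  | NULL      
Iris  | Design    
Quinn | Security  


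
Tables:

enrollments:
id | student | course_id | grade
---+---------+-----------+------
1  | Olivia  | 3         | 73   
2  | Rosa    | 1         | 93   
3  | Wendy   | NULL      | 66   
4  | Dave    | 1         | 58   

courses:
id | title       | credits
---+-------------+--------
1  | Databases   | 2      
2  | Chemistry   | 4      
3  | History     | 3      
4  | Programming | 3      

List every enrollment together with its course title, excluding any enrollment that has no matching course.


INNER JOIN keeps only enrollments rows whose course_id matches an id in courses. Walk through each enrollment:
  - enrollment 1 (Olivia): course_id=3 -> matches History
  - enrollment 2 (Rosa): course_id=1 -> matches Databases
  - enrollment 3 (Wendy): course_id=NULL, no match -> dropped
  - enrollment 4 (Dave): course_id=1 -> matches Databases
So 1 of 4 rows is dropped.

SQL:
SELECT a.student, b.title AS course
FROM enrollments a
INNER JOIN courses b ON a.course_id = b.id

Result:
student | course   
--------+----------
Olivia  | History  
Rosa    | Databases
Dave    | Databases


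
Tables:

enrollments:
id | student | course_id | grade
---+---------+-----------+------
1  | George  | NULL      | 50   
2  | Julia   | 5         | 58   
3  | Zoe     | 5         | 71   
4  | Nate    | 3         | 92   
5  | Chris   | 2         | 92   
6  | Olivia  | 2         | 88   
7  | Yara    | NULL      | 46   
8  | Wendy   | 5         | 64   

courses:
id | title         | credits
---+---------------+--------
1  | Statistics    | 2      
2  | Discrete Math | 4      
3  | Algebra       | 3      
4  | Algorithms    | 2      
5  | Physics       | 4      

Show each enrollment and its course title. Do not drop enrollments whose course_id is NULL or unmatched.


LEFT JOIN keeps every row from enrollments (the left table); where course_id has no match in courses, the course columns become NULL. Walk through each enrollment:
  - enrollment 1 (George): course_id=NULL, no match -> kept with NULL
  - enrollment 2 (Julia): course_id=5 -> matches Physics
  - enrollment 3 (Zoe): course_id=5 -> matches Physics
  - enrollment 4 (Nate): course_id=3 -> matches Algebra
  - enrollment 5 (Chris): course_id=2 -> matches Discrete Math
  - enrollment 6 (Olivia): course_id=2 -> matches Discrete Math
  - enrollment 7 (Yara): course_id=NULL, no match -> kept with NULL
  - enrollment 8 (Wendy): course_id=5 -> matches Physics
All 8 rows appear; 2 have NULL course.

SQL:
SELECT a.student, b.title AS course
FROM enrollments a
LEFT JOIN courses b ON a.course_id = b.id

Result:
student | course       
--------+--------------
George  | NULL         
Julia   | Physics      
Zoe     | Physics      
Nate    | Algebra      
Chris   | Discrete Math
Olivia  | Discrete Math
Yara    | NULL         
Wendy   | Physics      
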